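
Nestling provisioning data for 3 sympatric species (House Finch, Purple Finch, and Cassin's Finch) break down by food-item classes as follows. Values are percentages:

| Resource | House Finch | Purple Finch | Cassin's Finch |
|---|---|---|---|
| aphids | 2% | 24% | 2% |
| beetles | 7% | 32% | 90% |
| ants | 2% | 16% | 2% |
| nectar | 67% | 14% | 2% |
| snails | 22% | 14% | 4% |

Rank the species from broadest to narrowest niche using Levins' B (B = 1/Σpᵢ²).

Purple Finch > House Finch > Cassin's Finch

Convert percentages to proportions (divide by 100).
Σp_Housᵢ² = 0.02² + 0.07² + 0.02² + 0.67² + 0.22² = 0.0004 + 0.0049 + 0.0004 + 0.4489 + 0.0484 = 0.5030
B_Hous = 1 / 0.5030 = 1.9881
Σp_Purpᵢ² = 0.24² + 0.32² + 0.16² + 0.14² + 0.14² = 0.0576 + 0.1024 + 0.0256 + 0.0196 + 0.0196 = 0.2248
B_Purp = 1 / 0.2248 = 4.4484
Σp_Cassᵢ² = 0.02² + 0.90² + 0.02² + 0.02² + 0.04² = 0.0004 + 0.8100 + 0.0004 + 0.0004 + 0.0016 = 0.8128
B_Cass = 1 / 0.8128 = 1.2303
Ranking by B (broadest → narrowest): Purple Finch (4.45) > House Finch (1.99) > Cassin's Finch (1.23)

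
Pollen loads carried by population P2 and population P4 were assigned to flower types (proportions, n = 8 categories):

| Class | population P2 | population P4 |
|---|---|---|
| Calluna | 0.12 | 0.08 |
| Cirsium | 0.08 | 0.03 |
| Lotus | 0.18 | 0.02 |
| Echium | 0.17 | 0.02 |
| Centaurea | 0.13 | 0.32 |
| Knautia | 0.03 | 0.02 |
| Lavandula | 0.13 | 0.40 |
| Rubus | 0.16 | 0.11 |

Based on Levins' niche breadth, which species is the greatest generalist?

population P2

Σp_P2ᵢ² = 0.12² + 0.08² + 0.18² + 0.17² + 0.13² + 0.03² + 0.13² + 0.16² = 0.0144 + 0.0064 + 0.0324 + 0.0289 + 0.0169 + 0.0009 + 0.0169 + 0.0256 = 0.1424
B_P2 = 1 / 0.1424 = 7.0225
Σp_P4ᵢ² = 0.08² + 0.03² + 0.02² + 0.02² + 0.32² + 0.02² + 0.40² + 0.11² = 0.0064 + 0.0009 + 0.0004 + 0.0004 + 0.1024 + 0.0004 + 0.1600 + 0.0121 = 0.2830
B_P4 = 1 / 0.2830 = 3.5336
Highest B → broadest niche (most generalist): population P2 (B = 7.02).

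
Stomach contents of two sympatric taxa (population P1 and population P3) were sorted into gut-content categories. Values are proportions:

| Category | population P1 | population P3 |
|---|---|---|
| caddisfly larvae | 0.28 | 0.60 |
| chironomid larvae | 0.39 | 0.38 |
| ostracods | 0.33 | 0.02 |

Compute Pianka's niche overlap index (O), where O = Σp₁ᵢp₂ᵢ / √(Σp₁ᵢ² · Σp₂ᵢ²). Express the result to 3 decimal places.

0.780

Σ p₁ᵢp₂ᵢ = 0.1680 + 0.1482 + 0.0066 = 0.3228
Σp_1ᵢ² = 0.28² + 0.39² + 0.33² = 0.0784 + 0.1521 + 0.1089 = 0.3394
Σp_2ᵢ² = 0.60² + 0.38² + 0.02² = 0.3600 + 0.1444 + 0.0004 = 0.5048
O = 0.3228 / √(0.3394 × 0.5048) = 0.3228 / 0.413919 = 0.77986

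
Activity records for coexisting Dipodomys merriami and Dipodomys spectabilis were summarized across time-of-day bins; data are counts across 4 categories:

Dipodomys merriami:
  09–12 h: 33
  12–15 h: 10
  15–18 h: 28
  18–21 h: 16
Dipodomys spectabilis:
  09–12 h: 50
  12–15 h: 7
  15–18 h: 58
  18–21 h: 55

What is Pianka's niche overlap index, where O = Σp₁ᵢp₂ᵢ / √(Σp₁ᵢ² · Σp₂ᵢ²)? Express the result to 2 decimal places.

Proportions for Dipodomys merriami (n=87): 33/87=0.3793, 10/87=0.1149, 28/87=0.3218, 16/87=0.1839
Proportions for Dipodomys spectabilis (n=170): 50/170=0.2941, 7/170=0.0412, 58/170=0.3412, 55/170=0.3235
Σ p₁ᵢp₂ᵢ = 0.111552 + 0.004734 + 0.109798 + 0.059492 = 0.285576
Σp_1ᵢ² = 0.3793² + 0.1149² + 0.3218² + 0.1839² = 0.143868 + 0.013202 + 0.103555 + 0.033819 = 0.294444
Σp_2ᵢ² = 0.2941² + 0.0412² + 0.3412² + 0.3235² = 0.086495 + 0.001697 + 0.116417 + 0.104652 = 0.309261
O = 0.285576 / √(0.294444 × 0.309261) = 0.285576 / 0.3017616 = 0.9464

0.95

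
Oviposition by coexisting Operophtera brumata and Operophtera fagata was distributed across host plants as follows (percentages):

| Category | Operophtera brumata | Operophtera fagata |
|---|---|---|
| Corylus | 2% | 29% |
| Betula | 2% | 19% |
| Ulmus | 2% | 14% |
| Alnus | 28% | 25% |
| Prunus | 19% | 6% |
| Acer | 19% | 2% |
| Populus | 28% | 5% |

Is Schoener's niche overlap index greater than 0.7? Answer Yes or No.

Convert percentages to proportions (divide by 100).
Σ|p₁ᵢ − p₂ᵢ| = 0.27 + 0.17 + 0.12 + 0.03 + 0.13 + 0.17 + 0.23 = 1.12
D = 1 − ½ × 1.12 = 1 − 0.560 = 0.4400
D = 0.4400 < 0.7 → No.

No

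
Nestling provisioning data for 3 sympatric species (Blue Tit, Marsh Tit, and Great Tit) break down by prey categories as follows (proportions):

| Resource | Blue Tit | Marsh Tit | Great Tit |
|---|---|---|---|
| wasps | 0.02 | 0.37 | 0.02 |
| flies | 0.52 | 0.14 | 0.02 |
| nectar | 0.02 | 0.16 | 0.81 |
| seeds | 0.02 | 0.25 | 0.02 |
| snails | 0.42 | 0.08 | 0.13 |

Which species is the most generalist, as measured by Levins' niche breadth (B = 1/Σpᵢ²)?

Marsh Tit

Σp_Blueᵢ² = 0.02² + 0.52² + 0.02² + 0.02² + 0.42² = 0.0004 + 0.2704 + 0.0004 + 0.0004 + 0.1764 = 0.4480
B_Blue = 1 / 0.4480 = 2.2321
Σp_Marsᵢ² = 0.37² + 0.14² + 0.16² + 0.25² + 0.08² = 0.1369 + 0.0196 + 0.0256 + 0.0625 + 0.0064 = 0.2510
B_Mars = 1 / 0.2510 = 3.9841
Σp_Greaᵢ² = 0.02² + 0.02² + 0.81² + 0.02² + 0.13² = 0.0004 + 0.0004 + 0.6561 + 0.0004 + 0.0169 = 0.6742
B_Grea = 1 / 0.6742 = 1.4832
Highest B → broadest niche (most generalist): Marsh Tit (B = 3.98).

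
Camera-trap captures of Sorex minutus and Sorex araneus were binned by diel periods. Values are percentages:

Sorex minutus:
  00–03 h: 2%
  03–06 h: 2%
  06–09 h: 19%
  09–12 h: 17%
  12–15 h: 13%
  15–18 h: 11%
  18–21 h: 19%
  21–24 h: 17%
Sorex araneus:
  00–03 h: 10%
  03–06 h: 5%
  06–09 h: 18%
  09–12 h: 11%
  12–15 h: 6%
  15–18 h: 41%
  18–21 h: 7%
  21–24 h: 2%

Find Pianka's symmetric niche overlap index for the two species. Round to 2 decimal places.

Convert percentages to proportions (divide by 100).
Σ p₁ᵢp₂ᵢ = 0.0020 + 0.0010 + 0.0342 + 0.0187 + 0.0078 + 0.0451 + 0.0133 + 0.0034 = 0.1255
Σp_1ᵢ² = 0.02² + 0.02² + 0.19² + 0.17² + 0.13² + 0.11² + 0.19² + 0.17² = 0.0004 + 0.0004 + 0.0361 + 0.0289 + 0.0169 + 0.0121 + 0.0361 + 0.0289 = 0.1598
Σp_2ᵢ² = 0.10² + 0.05² + 0.18² + 0.11² + 0.06² + 0.41² + 0.07² + 0.02² = 0.0100 + 0.0025 + 0.0324 + 0.0121 + 0.0036 + 0.1681 + 0.0049 + 0.0004 = 0.2340
O = 0.1255 / √(0.1598 × 0.2340) = 0.1255 / 0.19337 = 0.6490

0.65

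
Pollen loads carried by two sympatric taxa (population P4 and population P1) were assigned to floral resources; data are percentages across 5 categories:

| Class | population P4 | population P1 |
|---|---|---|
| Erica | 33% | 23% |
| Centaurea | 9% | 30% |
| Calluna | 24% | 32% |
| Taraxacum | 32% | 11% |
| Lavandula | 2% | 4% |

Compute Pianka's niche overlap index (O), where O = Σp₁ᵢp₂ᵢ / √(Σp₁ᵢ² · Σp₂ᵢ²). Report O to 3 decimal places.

Convert percentages to proportions (divide by 100).
Σ p₁ᵢp₂ᵢ = 0.0759 + 0.0270 + 0.0768 + 0.0352 + 0.0008 = 0.2157
Σp_1ᵢ² = 0.33² + 0.09² + 0.24² + 0.32² + 0.02² = 0.1089 + 0.0081 + 0.0576 + 0.1024 + 0.0004 = 0.2774
Σp_2ᵢ² = 0.23² + 0.30² + 0.32² + 0.11² + 0.04² = 0.0529 + 0.0900 + 0.1024 + 0.0121 + 0.0016 = 0.2590
O = 0.2157 / √(0.2774 × 0.2590) = 0.2157 / 0.268042 = 0.80472

0.805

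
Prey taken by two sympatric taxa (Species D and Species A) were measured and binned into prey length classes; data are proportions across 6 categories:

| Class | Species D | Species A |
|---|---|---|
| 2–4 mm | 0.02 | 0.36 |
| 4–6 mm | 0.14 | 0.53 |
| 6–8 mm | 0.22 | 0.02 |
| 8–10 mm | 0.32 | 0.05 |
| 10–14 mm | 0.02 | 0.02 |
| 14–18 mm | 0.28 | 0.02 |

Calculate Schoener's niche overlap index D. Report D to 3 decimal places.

Σ|p₁ᵢ − p₂ᵢ| = 0.34 + 0.39 + 0.20 + 0.27 + 0.00 + 0.26 = 1.46
D = 1 − ½ × 1.46 = 1 − 0.730 = 0.27000

0.270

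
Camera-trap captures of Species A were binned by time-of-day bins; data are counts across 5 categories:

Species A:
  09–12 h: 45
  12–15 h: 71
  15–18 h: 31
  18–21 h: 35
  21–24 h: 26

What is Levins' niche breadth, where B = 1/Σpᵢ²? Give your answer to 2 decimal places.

Proportions for Species A (n=208): 45/208=0.2163, 71/208=0.3413, 31/208=0.1490, 35/208=0.1683, 26/208=0.1250
Σpᵢ² = 0.2163² + 0.3413² + 0.1490² + 0.1683² + 0.1250² = 0.046786 + 0.116486 + 0.022201 + 0.028325 + 0.015625 = 0.229423
B = 1 / 0.229423 = 4.3588

4.36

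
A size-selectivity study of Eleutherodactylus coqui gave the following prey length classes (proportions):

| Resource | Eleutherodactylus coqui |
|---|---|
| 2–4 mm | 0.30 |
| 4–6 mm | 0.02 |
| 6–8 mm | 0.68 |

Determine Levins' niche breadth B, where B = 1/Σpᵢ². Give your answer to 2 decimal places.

1.81

Σpᵢ² = 0.30² + 0.02² + 0.68² = 0.0900 + 0.0004 + 0.4624 = 0.5528
B = 1 / 0.5528 = 1.8090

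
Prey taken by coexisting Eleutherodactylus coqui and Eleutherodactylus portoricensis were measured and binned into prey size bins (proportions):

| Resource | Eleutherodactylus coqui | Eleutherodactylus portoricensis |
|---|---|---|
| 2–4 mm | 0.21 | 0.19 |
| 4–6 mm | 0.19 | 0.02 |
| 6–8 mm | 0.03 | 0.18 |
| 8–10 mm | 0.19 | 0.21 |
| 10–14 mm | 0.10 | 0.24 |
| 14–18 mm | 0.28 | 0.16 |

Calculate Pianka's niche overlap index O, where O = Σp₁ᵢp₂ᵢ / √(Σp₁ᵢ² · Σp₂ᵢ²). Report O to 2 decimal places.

Σ p₁ᵢp₂ᵢ = 0.0399 + 0.0038 + 0.0054 + 0.0399 + 0.0240 + 0.0448 = 0.1578
Σp_1ᵢ² = 0.21² + 0.19² + 0.03² + 0.19² + 0.10² + 0.28² = 0.0441 + 0.0361 + 0.0009 + 0.0361 + 0.0100 + 0.0784 = 0.2056
Σp_2ᵢ² = 0.19² + 0.02² + 0.18² + 0.21² + 0.24² + 0.16² = 0.0361 + 0.0004 + 0.0324 + 0.0441 + 0.0576 + 0.0256 = 0.1962
O = 0.1578 / √(0.2056 × 0.1962) = 0.1578 / 0.20085 = 0.7857

0.79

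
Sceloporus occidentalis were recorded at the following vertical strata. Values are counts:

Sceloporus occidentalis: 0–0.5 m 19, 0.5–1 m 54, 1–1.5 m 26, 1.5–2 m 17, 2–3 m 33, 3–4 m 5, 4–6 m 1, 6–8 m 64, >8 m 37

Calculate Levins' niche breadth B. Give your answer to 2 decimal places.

Proportions for Sceloporus occidentalis (n=256): 19/256=0.0742, 54/256=0.2109, 26/256=0.1016, 17/256=0.0664, 33/256=0.1289, 5/256=0.0195, 1/256=0.0039, 64/256=0.2500, 37/256=0.1445
Σpᵢ² = 0.0742² + 0.2109² + 0.1016² + 0.0664² + 0.1289² + 0.0195² + 0.0039² + 0.2500² + 0.1445² = 0.005506 + 0.044479 + 0.010323 + 0.004409 + 0.016615 + 0.000380 + 0.000015 + 0.062500 + 0.020880 = 0.165107
B = 1 / 0.165107 = 6.0567

6.06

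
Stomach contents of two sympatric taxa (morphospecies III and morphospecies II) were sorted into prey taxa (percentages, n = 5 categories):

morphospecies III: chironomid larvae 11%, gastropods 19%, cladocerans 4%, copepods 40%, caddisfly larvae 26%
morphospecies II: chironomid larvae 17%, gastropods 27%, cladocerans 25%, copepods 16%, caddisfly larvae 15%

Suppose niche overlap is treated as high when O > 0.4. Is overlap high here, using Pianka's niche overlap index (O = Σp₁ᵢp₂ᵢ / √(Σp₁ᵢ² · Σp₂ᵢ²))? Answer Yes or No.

Convert percentages to proportions (divide by 100).
Σ p₁ᵢp₂ᵢ = 0.0187 + 0.0513 + 0.0100 + 0.0640 + 0.0390 = 0.1830
Σp_1ᵢ² = 0.11² + 0.19² + 0.04² + 0.40² + 0.26² = 0.0121 + 0.0361 + 0.0016 + 0.1600 + 0.0676 = 0.2774
Σp_2ᵢ² = 0.17² + 0.27² + 0.25² + 0.16² + 0.15² = 0.0289 + 0.0729 + 0.0625 + 0.0256 + 0.0225 = 0.2124
O = 0.1830 / √(0.2774 × 0.2124) = 0.1830 / 0.24273 = 0.7539
O = 0.7539 > 0.4 → Yes.

Yes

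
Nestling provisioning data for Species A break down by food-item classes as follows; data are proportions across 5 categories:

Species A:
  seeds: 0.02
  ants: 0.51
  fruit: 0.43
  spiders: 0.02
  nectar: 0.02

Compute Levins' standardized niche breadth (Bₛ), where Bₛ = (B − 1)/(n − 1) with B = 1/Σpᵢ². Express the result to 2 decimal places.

0.31

Σpᵢ² = 0.02² + 0.51² + 0.43² + 0.02² + 0.02² = 0.0004 + 0.2601 + 0.1849 + 0.0004 + 0.0004 = 0.4462
B = 1 / 0.4462 = 2.2411
Bₛ = (B − 1)/(n − 1) = (2.2411 − 1)/(5 − 1) = 1.2411/4 = 0.3103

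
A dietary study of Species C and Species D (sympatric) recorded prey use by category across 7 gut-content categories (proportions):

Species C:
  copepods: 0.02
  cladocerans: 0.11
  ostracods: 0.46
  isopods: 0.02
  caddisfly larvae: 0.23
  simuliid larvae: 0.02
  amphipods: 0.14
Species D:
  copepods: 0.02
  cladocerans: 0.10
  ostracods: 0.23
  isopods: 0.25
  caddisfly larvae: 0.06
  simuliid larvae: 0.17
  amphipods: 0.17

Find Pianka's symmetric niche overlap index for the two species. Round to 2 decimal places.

0.69

Σ p₁ᵢp₂ᵢ = 0.0004 + 0.0110 + 0.1058 + 0.0050 + 0.0138 + 0.0034 + 0.0238 = 0.1632
Σp_1ᵢ² = 0.02² + 0.11² + 0.46² + 0.02² + 0.23² + 0.02² + 0.14² = 0.0004 + 0.0121 + 0.2116 + 0.0004 + 0.0529 + 0.0004 + 0.0196 = 0.2974
Σp_2ᵢ² = 0.02² + 0.10² + 0.23² + 0.25² + 0.06² + 0.17² + 0.17² = 0.0004 + 0.0100 + 0.0529 + 0.0625 + 0.0036 + 0.0289 + 0.0289 = 0.1872
O = 0.1632 / √(0.2974 × 0.1872) = 0.1632 / 0.23595 = 0.6917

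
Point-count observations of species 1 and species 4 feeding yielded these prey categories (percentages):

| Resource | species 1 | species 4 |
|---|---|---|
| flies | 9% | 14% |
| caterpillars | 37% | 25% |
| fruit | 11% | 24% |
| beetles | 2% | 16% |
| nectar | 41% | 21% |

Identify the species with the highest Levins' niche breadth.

species 4

Convert percentages to proportions (divide by 100).
Σp_1ᵢ² = 0.09² + 0.37² + 0.11² + 0.02² + 0.41² = 0.0081 + 0.1369 + 0.0121 + 0.0004 + 0.1681 = 0.3256
B_1 = 1 / 0.3256 = 3.0713
Σp_4ᵢ² = 0.14² + 0.25² + 0.24² + 0.16² + 0.21² = 0.0196 + 0.0625 + 0.0576 + 0.0256 + 0.0441 = 0.2094
B_4 = 1 / 0.2094 = 4.7755
Highest B → broadest niche (most generalist): species 4 (B = 4.78).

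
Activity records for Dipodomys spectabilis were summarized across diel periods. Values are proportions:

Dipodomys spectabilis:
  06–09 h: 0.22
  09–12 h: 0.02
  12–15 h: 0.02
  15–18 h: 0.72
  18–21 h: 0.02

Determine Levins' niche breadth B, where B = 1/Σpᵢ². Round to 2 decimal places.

Σpᵢ² = 0.22² + 0.02² + 0.02² + 0.72² + 0.02² = 0.0484 + 0.0004 + 0.0004 + 0.5184 + 0.0004 = 0.5680
B = 1 / 0.5680 = 1.7606

1.76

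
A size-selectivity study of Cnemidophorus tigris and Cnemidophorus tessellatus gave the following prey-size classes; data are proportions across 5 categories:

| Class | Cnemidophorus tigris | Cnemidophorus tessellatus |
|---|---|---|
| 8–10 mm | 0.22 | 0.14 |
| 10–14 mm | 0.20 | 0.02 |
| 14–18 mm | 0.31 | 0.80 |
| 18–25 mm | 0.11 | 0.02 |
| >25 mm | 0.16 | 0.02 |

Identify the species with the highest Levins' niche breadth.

Σp_tigrᵢ² = 0.22² + 0.20² + 0.31² + 0.11² + 0.16² = 0.0484 + 0.0400 + 0.0961 + 0.0121 + 0.0256 = 0.2222
B_tigr = 1 / 0.2222 = 4.5005
Σp_tessᵢ² = 0.14² + 0.02² + 0.80² + 0.02² + 0.02² = 0.0196 + 0.0004 + 0.6400 + 0.0004 + 0.0004 = 0.6608
B_tess = 1 / 0.6608 = 1.5133
Highest B → broadest niche (most generalist): Cnemidophorus tigris (B = 4.50).

Cnemidophorus tigris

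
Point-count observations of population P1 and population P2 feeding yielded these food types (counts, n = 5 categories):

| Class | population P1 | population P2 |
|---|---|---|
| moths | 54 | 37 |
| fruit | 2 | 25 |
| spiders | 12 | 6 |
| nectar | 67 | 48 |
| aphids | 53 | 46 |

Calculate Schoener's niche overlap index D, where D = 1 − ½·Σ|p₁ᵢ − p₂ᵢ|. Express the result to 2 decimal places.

Proportions for population P1 (n=188): 54/188=0.2872, 2/188=0.0106, 12/188=0.0638, 67/188=0.3564, 53/188=0.2819
Proportions for population P2 (n=162): 37/162=0.2284, 25/162=0.1543, 6/162=0.0370, 48/162=0.2963, 46/162=0.2840
Σ|p₁ᵢ − p₂ᵢ| = 0.0588 + 0.1437 + 0.0268 + 0.0601 + 0.0021 = 0.2915
D = 1 − ½ × 0.2915 = 1 − 0.14575 = 0.85425

0.85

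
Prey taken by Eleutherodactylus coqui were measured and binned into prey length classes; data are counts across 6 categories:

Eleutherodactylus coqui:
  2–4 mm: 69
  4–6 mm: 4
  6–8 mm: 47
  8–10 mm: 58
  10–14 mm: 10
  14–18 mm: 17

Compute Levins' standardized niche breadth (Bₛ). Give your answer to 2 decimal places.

Proportions for Eleutherodactylus coqui (n=205): 69/205=0.3366, 4/205=0.0195, 47/205=0.2293, 58/205=0.2829, 10/205=0.0488, 17/205=0.0829
Σpᵢ² = 0.3366² + 0.0195² + 0.2293² + 0.2829² + 0.0488² + 0.0829² = 0.113300 + 0.000380 + 0.052578 + 0.080032 + 0.002381 + 0.006872 = 0.255543
B = 1 / 0.255543 = 3.9132
Bₛ = (B − 1)/(n − 1) = (3.9132 − 1)/(6 − 1) = 2.9132/5 = 0.5826

0.58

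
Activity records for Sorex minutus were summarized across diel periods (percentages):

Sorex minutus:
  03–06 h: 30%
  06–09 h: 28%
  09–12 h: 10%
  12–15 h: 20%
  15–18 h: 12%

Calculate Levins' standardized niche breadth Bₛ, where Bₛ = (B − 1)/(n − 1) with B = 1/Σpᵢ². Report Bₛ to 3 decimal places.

Convert percentages to proportions (divide by 100).
Σpᵢ² = 0.30² + 0.28² + 0.10² + 0.20² + 0.12² = 0.0900 + 0.0784 + 0.0100 + 0.0400 + 0.0144 = 0.2328
B = 1 / 0.2328 = 4.29553
Bₛ = (B − 1)/(n − 1) = (4.29553 − 1)/(5 − 1) = 3.29553/4 = 0.82388

0.824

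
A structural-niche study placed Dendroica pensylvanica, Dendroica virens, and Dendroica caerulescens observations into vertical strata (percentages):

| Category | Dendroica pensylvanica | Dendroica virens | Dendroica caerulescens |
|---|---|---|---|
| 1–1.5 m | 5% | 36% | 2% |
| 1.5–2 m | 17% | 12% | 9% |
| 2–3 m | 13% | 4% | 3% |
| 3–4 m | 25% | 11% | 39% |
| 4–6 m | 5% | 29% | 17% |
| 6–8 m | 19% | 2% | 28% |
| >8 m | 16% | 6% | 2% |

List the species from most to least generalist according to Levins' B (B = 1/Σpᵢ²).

Dendroica pensylvanica > Dendroica virens > Dendroica caerulescens

Convert percentages to proportions (divide by 100).
Σp_pensᵢ² = 0.05² + 0.17² + 0.13² + 0.25² + 0.05² + 0.19² + 0.16² = 0.0025 + 0.0289 + 0.0169 + 0.0625 + 0.0025 + 0.0361 + 0.0256 = 0.1750
B_pens = 1 / 0.1750 = 5.7143
Σp_vireᵢ² = 0.36² + 0.12² + 0.04² + 0.11² + 0.29² + 0.02² + 0.06² = 0.1296 + 0.0144 + 0.0016 + 0.0121 + 0.0841 + 0.0004 + 0.0036 = 0.2458
B_vire = 1 / 0.2458 = 4.0683
Σp_caerᵢ² = 0.02² + 0.09² + 0.03² + 0.39² + 0.17² + 0.28² + 0.02² = 0.0004 + 0.0081 + 0.0009 + 0.1521 + 0.0289 + 0.0784 + 0.0004 = 0.2692
B_caer = 1 / 0.2692 = 3.7147
Ranking by B (broadest → narrowest): Dendroica pensylvanica (5.71) > Dendroica virens (4.07) > Dendroica caerulescens (3.71)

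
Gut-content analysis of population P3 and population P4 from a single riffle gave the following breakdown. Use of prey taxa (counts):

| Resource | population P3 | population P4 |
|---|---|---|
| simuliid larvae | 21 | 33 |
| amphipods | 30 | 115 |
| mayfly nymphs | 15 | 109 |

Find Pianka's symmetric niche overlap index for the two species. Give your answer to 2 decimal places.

Proportions for population P3 (n=66): 21/66=0.3182, 30/66=0.4545, 15/66=0.2273
Proportions for population P4 (n=257): 33/257=0.1284, 115/257=0.4475, 109/257=0.4241
Σ p₁ᵢp₂ᵢ = 0.040857 + 0.203389 + 0.096398 = 0.340644
Σp_1ᵢ² = 0.3182² + 0.4545² + 0.2273² = 0.101251 + 0.206570 + 0.051665 = 0.359486
Σp_2ᵢ² = 0.1284² + 0.4475² + 0.4241² = 0.016487 + 0.200256 + 0.179861 = 0.396604
O = 0.340644 / √(0.359486 × 0.396604) = 0.340644 / 0.3775892 = 0.9022

0.90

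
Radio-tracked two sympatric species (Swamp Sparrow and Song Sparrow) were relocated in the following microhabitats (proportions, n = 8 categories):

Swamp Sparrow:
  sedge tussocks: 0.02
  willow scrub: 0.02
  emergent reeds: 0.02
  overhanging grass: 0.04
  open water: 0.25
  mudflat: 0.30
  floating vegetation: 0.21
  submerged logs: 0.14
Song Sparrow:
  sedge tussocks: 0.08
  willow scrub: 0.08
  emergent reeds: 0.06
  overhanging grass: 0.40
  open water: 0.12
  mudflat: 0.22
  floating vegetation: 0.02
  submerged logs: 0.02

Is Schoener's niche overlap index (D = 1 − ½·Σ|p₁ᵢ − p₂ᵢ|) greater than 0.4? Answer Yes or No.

Yes

Σ|p₁ᵢ − p₂ᵢ| = 0.06 + 0.06 + 0.04 + 0.36 + 0.13 + 0.08 + 0.19 + 0.12 = 1.04
D = 1 − ½ × 1.04 = 1 − 0.520 = 0.4800
D = 0.4800 > 0.4 → Yes.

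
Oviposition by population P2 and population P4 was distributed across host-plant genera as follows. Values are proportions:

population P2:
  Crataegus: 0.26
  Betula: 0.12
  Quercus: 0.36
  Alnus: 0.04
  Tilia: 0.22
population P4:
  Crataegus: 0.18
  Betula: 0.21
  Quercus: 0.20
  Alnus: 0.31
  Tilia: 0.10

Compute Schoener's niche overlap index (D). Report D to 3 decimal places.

0.640

Σ|p₁ᵢ − p₂ᵢ| = 0.08 + 0.09 + 0.16 + 0.27 + 0.12 = 0.72
D = 1 − ½ × 0.72 = 1 − 0.360 = 0.64000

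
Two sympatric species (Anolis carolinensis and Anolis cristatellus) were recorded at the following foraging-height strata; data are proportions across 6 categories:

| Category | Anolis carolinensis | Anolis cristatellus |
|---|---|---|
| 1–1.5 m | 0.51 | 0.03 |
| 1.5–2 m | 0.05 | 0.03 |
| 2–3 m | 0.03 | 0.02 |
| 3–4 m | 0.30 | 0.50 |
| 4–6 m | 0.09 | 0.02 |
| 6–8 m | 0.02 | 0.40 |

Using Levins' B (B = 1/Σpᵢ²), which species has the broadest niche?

Σp_caroᵢ² = 0.51² + 0.05² + 0.03² + 0.30² + 0.09² + 0.02² = 0.2601 + 0.0025 + 0.0009 + 0.0900 + 0.0081 + 0.0004 = 0.3620
B_caro = 1 / 0.3620 = 2.7624
Σp_crisᵢ² = 0.03² + 0.03² + 0.02² + 0.50² + 0.02² + 0.40² = 0.0009 + 0.0009 + 0.0004 + 0.2500 + 0.0004 + 0.1600 = 0.4126
B_cris = 1 / 0.4126 = 2.4237
Highest B → broadest niche (most generalist): Anolis carolinensis (B = 2.76).

Anolis carolinensis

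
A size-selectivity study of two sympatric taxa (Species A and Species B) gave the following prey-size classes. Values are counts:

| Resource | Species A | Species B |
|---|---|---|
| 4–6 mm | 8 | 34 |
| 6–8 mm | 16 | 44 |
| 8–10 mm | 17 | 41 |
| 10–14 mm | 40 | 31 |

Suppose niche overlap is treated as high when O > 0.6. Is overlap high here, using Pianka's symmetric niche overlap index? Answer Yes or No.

Yes

Proportions for Species A (n=81): 8/81=0.0988, 16/81=0.1975, 17/81=0.2099, 40/81=0.4938
Proportions for Species B (n=150): 34/150=0.2267, 44/150=0.2933, 41/150=0.2733, 31/150=0.2067
Σ p₁ᵢp₂ᵢ = 0.022398 + 0.057927 + 0.057366 + 0.102068 = 0.239759
Σp_1ᵢ² = 0.0988² + 0.1975² + 0.2099² + 0.4938² = 0.009761 + 0.039006 + 0.044058 + 0.243838 = 0.336663
Σp_2ᵢ² = 0.2267² + 0.2933² + 0.2733² + 0.2067² = 0.051393 + 0.086025 + 0.074693 + 0.042725 = 0.254836
O = 0.239759 / √(0.336663 × 0.254836) = 0.239759 / 0.2929059 = 0.8186
O = 0.8186 > 0.6 → Yes.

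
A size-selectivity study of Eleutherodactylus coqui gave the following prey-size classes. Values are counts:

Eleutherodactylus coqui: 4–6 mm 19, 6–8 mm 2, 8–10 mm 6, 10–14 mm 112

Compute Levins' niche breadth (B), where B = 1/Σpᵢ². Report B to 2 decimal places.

Proportions for Eleutherodactylus coqui (n=139): 19/139=0.1367, 2/139=0.0144, 6/139=0.0432, 112/139=0.8058
Σpᵢ² = 0.1367² + 0.0144² + 0.0432² + 0.8058² = 0.018687 + 0.000207 + 0.001866 + 0.649314 = 0.670074
B = 1 / 0.670074 = 1.4924

1.49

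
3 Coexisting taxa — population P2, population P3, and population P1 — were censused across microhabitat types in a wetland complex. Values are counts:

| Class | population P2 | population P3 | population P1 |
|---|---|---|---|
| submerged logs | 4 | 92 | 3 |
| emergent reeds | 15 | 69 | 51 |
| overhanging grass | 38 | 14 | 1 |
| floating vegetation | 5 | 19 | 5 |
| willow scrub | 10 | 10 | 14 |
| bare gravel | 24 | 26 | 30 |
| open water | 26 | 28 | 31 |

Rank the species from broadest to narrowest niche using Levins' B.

population P2 > population P3 > population P1

Proportions for population P2 (n=122): 4/122=0.0328, 15/122=0.1230, 38/122=0.3115, 5/122=0.0410, 10/122=0.0820, 24/122=0.1967, 26/122=0.2131
Proportions for population P3 (n=258): 92/258=0.3566, 69/258=0.2674, 14/258=0.0543, 19/258=0.0736, 10/258=0.0388, 26/258=0.1008, 28/258=0.1085
Proportions for population P1 (n=135): 3/135=0.0222, 51/135=0.3778, 1/135=0.0074, 5/135=0.0370, 14/135=0.1037, 30/135=0.2222, 31/135=0.2296
Σp_P2ᵢ² = 0.0328² + 0.1230² + 0.3115² + 0.0410² + 0.0820² + 0.1967² + 0.2131² = 0.001076 + 0.015129 + 0.097032 + 0.001681 + 0.006724 + 0.038691 + 0.045412 = 0.205745
B_P2 = 1 / 0.205745 = 4.8604
Σp_P3ᵢ² = 0.3566² + 0.2674² + 0.0543² + 0.0736² + 0.0388² + 0.1008² + 0.1085² = 0.127164 + 0.071503 + 0.002948 + 0.005417 + 0.001505 + 0.010161 + 0.011772 = 0.230470
B_P3 = 1 / 0.230470 = 4.3390
Σp_P1ᵢ² = 0.0222² + 0.3778² + 0.0074² + 0.0370² + 0.1037² + 0.2222² + 0.2296² = 0.000493 + 0.142733 + 0.000055 + 0.001369 + 0.010754 + 0.049373 + 0.052716 = 0.257493
B_P1 = 1 / 0.257493 = 3.8836
Ranking by B (broadest → narrowest): population P2 (4.86) > population P3 (4.34) > population P1 (3.88)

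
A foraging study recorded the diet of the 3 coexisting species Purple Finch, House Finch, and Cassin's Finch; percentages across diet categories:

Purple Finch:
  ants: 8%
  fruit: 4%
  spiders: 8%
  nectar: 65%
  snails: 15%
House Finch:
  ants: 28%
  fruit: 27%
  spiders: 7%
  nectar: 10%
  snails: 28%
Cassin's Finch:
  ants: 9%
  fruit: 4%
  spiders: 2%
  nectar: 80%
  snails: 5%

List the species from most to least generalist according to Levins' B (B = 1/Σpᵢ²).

House Finch > Purple Finch > Cassin's Finch

Convert percentages to proportions (divide by 100).
Σp_Purpᵢ² = 0.08² + 0.04² + 0.08² + 0.65² + 0.15² = 0.0064 + 0.0016 + 0.0064 + 0.4225 + 0.0225 = 0.4594
B_Purp = 1 / 0.4594 = 2.1768
Σp_Housᵢ² = 0.28² + 0.27² + 0.07² + 0.10² + 0.28² = 0.0784 + 0.0729 + 0.0049 + 0.0100 + 0.0784 = 0.2446
B_Hous = 1 / 0.2446 = 4.0883
Σp_Cassᵢ² = 0.09² + 0.04² + 0.02² + 0.80² + 0.05² = 0.0081 + 0.0016 + 0.0004 + 0.6400 + 0.0025 = 0.6526
B_Cass = 1 / 0.6526 = 1.5323
Ranking by B (broadest → narrowest): House Finch (4.09) > Purple Finch (2.18) > Cassin's Finch (1.53)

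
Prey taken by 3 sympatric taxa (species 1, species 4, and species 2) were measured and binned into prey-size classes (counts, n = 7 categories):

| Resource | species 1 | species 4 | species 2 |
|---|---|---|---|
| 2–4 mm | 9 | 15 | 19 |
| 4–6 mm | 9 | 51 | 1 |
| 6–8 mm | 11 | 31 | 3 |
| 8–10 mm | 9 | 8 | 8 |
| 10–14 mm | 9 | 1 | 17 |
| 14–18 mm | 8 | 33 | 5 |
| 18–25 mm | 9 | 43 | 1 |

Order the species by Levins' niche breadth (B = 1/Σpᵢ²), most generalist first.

species 1 > species 4 > species 2

Proportions for species 1 (n=64): 9/64=0.1406, 9/64=0.1406, 11/64=0.1719, 9/64=0.1406, 9/64=0.1406, 8/64=0.1250, 9/64=0.1406
Proportions for species 4 (n=182): 15/182=0.0824, 51/182=0.2802, 31/182=0.1703, 8/182=0.0440, 1/182=0.0055, 33/182=0.1813, 43/182=0.2363
Proportions for species 2 (n=54): 19/54=0.3519, 1/54=0.0185, 3/54=0.0556, 8/54=0.1481, 17/54=0.3148, 5/54=0.0926, 1/54=0.0185
Σp_1ᵢ² = 0.1406² + 0.1406² + 0.1719² + 0.1406² + 0.1406² + 0.1250² + 0.1406² = 0.019768 + 0.019768 + 0.029550 + 0.019768 + 0.019768 + 0.015625 + 0.019768 = 0.144015
B_1 = 1 / 0.144015 = 6.9437
Σp_4ᵢ² = 0.0824² + 0.2802² + 0.1703² + 0.0440² + 0.0055² + 0.1813² + 0.2363² = 0.006790 + 0.078512 + 0.029002 + 0.001936 + 0.000030 + 0.032870 + 0.055838 = 0.204978
B_4 = 1 / 0.204978 = 4.8786
Σp_2ᵢ² = 0.3519² + 0.0185² + 0.0556² + 0.1481² + 0.3148² + 0.0926² + 0.0185² = 0.123834 + 0.000342 + 0.003091 + 0.021934 + 0.099099 + 0.008575 + 0.000342 = 0.257217
B_2 = 1 / 0.257217 = 3.8878
Ranking by B (broadest → narrowest): species 1 (6.94) > species 4 (4.88) > species 2 (3.89)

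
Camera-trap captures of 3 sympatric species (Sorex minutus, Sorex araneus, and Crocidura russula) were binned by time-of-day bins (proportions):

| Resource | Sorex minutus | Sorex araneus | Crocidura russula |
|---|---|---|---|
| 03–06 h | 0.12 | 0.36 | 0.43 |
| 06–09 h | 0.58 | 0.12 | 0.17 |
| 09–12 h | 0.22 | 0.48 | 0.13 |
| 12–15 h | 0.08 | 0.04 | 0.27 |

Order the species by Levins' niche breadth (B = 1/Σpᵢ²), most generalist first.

Crocidura russula > Sorex araneus > Sorex minutus

Σp_minuᵢ² = 0.12² + 0.58² + 0.22² + 0.08² = 0.0144 + 0.3364 + 0.0484 + 0.0064 = 0.4056
B_minu = 1 / 0.4056 = 2.4655
Σp_aranᵢ² = 0.36² + 0.12² + 0.48² + 0.04² = 0.1296 + 0.0144 + 0.2304 + 0.0016 = 0.3760
B_aran = 1 / 0.3760 = 2.6596
Σp_russᵢ² = 0.43² + 0.17² + 0.13² + 0.27² = 0.1849 + 0.0289 + 0.0169 + 0.0729 = 0.3036
B_russ = 1 / 0.3036 = 3.2938
Ranking by B (broadest → narrowest): Crocidura russula (3.29) > Sorex araneus (2.66) > Sorex minutus (2.47)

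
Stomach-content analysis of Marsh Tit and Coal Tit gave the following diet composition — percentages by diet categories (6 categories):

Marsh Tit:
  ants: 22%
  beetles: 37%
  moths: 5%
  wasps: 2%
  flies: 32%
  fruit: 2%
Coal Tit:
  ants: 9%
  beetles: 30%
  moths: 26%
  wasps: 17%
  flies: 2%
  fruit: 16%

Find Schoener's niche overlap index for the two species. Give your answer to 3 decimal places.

0.500

Convert percentages to proportions (divide by 100).
Σ|p₁ᵢ − p₂ᵢ| = 0.13 + 0.07 + 0.21 + 0.15 + 0.30 + 0.14 = 1.00
D = 1 − ½ × 1.00 = 1 − 0.500 = 0.50000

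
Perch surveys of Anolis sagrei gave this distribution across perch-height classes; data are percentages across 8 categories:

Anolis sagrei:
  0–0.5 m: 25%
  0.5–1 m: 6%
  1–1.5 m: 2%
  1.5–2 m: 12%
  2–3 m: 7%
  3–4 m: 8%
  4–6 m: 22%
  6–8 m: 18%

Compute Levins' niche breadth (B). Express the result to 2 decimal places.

5.78

Convert percentages to proportions (divide by 100).
Σpᵢ² = 0.25² + 0.06² + 0.02² + 0.12² + 0.07² + 0.08² + 0.22² + 0.18² = 0.0625 + 0.0036 + 0.0004 + 0.0144 + 0.0049 + 0.0064 + 0.0484 + 0.0324 = 0.1730
B = 1 / 0.1730 = 5.7803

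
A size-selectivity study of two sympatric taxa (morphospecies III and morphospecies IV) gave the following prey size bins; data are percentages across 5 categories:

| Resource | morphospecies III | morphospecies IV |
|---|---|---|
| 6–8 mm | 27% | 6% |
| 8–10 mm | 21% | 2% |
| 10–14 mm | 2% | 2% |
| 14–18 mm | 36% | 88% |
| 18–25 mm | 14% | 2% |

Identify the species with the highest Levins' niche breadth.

Convert percentages to proportions (divide by 100).
Σp_IIIᵢ² = 0.27² + 0.21² + 0.02² + 0.36² + 0.14² = 0.0729 + 0.0441 + 0.0004 + 0.1296 + 0.0196 = 0.2666
B_III = 1 / 0.2666 = 3.7509
Σp_IVᵢ² = 0.06² + 0.02² + 0.02² + 0.88² + 0.02² = 0.0036 + 0.0004 + 0.0004 + 0.7744 + 0.0004 = 0.7792
B_IV = 1 / 0.7792 = 1.2834
Highest B → broadest niche (most generalist): morphospecies III (B = 3.75).

morphospecies III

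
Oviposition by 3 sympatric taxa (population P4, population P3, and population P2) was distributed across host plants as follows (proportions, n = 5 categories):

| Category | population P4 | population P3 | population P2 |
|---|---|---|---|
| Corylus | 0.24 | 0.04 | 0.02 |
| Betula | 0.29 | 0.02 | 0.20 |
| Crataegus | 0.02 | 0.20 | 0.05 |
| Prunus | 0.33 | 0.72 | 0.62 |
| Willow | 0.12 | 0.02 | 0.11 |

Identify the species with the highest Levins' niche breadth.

Σp_P4ᵢ² = 0.24² + 0.29² + 0.02² + 0.33² + 0.12² = 0.0576 + 0.0841 + 0.0004 + 0.1089 + 0.0144 = 0.2654
B_P4 = 1 / 0.2654 = 3.7679
Σp_P3ᵢ² = 0.04² + 0.02² + 0.20² + 0.72² + 0.02² = 0.0016 + 0.0004 + 0.0400 + 0.5184 + 0.0004 = 0.5608
B_P3 = 1 / 0.5608 = 1.7832
Σp_P2ᵢ² = 0.02² + 0.20² + 0.05² + 0.62² + 0.11² = 0.0004 + 0.0400 + 0.0025 + 0.3844 + 0.0121 = 0.4394
B_P2 = 1 / 0.4394 = 2.2758
Highest B → broadest niche (most generalist): population P4 (B = 3.77).

population P4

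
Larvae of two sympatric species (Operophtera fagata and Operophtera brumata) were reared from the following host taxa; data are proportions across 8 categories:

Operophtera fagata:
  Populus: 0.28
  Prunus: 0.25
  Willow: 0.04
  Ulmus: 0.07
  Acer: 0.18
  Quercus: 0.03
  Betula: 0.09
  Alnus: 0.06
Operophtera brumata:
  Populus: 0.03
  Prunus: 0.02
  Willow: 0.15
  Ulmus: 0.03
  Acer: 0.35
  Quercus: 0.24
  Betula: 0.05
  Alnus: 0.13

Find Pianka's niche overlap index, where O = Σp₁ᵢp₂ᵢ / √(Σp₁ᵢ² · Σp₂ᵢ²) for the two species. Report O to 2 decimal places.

0.50

Σ p₁ᵢp₂ᵢ = 0.0084 + 0.0050 + 0.0060 + 0.0021 + 0.0630 + 0.0072 + 0.0045 + 0.0078 = 0.1040
Σp_1ᵢ² = 0.28² + 0.25² + 0.04² + 0.07² + 0.18² + 0.03² + 0.09² + 0.06² = 0.0784 + 0.0625 + 0.0016 + 0.0049 + 0.0324 + 0.0009 + 0.0081 + 0.0036 = 0.1924
Σp_2ᵢ² = 0.03² + 0.02² + 0.15² + 0.03² + 0.35² + 0.24² + 0.05² + 0.13² = 0.0009 + 0.0004 + 0.0225 + 0.0009 + 0.1225 + 0.0576 + 0.0025 + 0.0169 = 0.2242
O = 0.1040 / √(0.1924 × 0.2242) = 0.1040 / 0.20769 = 0.5007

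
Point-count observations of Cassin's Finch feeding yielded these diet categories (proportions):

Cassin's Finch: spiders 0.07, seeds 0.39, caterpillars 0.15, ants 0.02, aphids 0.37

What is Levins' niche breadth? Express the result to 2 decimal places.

3.16

Σpᵢ² = 0.07² + 0.39² + 0.15² + 0.02² + 0.37² = 0.0049 + 0.1521 + 0.0225 + 0.0004 + 0.1369 = 0.3168
B = 1 / 0.3168 = 3.1566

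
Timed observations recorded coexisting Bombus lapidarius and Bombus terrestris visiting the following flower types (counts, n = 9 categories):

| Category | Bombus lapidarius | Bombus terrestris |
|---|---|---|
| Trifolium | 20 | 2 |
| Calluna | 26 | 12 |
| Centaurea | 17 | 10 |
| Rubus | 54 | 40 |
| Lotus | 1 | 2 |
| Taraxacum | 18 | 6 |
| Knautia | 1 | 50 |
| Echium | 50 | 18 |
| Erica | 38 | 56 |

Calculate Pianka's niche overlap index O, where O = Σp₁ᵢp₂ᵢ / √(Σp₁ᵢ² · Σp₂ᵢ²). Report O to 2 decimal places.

0.72

Proportions for Bombus lapidarius (n=225): 20/225=0.0889, 26/225=0.1156, 17/225=0.0756, 54/225=0.2400, 1/225=0.0044, 18/225=0.0800, 1/225=0.0044, 50/225=0.2222, 38/225=0.1689
Proportions for Bombus terrestris (n=196): 2/196=0.0102, 12/196=0.0612, 10/196=0.0510, 40/196=0.2041, 2/196=0.0102, 6/196=0.0306, 50/196=0.2551, 18/196=0.0918, 56/196=0.2857
Σ p₁ᵢp₂ᵢ = 0.000907 + 0.007075 + 0.003856 + 0.048984 + 0.000045 + 0.002448 + 0.001122 + 0.020398 + 0.048255 = 0.133090
Σp_1ᵢ² = 0.0889² + 0.1156² + 0.0756² + 0.2400² + 0.0044² + 0.0800² + 0.0044² + 0.2222² + 0.1689² = 0.007903 + 0.013363 + 0.005715 + 0.057600 + 0.000019 + 0.006400 + 0.000019 + 0.049373 + 0.028527 = 0.168919
Σp_2ᵢ² = 0.0102² + 0.0612² + 0.0510² + 0.2041² + 0.0102² + 0.0306² + 0.2551² + 0.0918² + 0.2857² = 0.000104 + 0.003745 + 0.002601 + 0.041657 + 0.000104 + 0.000936 + 0.065076 + 0.008427 + 0.081624 = 0.204274
O = 0.133090 / √(0.168919 × 0.204274) = 0.133090 / 0.1857573 = 0.7165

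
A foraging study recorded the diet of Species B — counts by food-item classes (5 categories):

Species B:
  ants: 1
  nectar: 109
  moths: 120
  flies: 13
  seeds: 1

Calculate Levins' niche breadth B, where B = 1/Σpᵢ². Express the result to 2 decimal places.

2.25

Proportions for Species B (n=244): 1/244=0.0041, 109/244=0.4467, 120/244=0.4918, 13/244=0.0533, 1/244=0.0041
Σpᵢ² = 0.0041² + 0.4467² + 0.4918² + 0.0533² + 0.0041² = 0.000017 + 0.199541 + 0.241867 + 0.002841 + 0.000017 = 0.444283
B = 1 / 0.444283 = 2.2508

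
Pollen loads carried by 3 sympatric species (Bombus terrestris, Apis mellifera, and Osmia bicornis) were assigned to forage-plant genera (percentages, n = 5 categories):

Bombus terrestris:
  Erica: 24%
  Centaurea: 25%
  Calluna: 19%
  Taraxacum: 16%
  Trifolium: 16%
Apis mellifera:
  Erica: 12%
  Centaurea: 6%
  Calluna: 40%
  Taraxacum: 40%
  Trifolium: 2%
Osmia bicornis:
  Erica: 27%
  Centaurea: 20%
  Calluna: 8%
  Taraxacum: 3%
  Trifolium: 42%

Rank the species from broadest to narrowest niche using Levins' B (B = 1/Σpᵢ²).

Convert percentages to proportions (divide by 100).
Σp_terrᵢ² = 0.24² + 0.25² + 0.19² + 0.16² + 0.16² = 0.0576 + 0.0625 + 0.0361 + 0.0256 + 0.0256 = 0.2074
B_terr = 1 / 0.2074 = 4.8216
Σp_mellᵢ² = 0.12² + 0.06² + 0.40² + 0.40² + 0.02² = 0.0144 + 0.0036 + 0.1600 + 0.1600 + 0.0004 = 0.3384
B_mell = 1 / 0.3384 = 2.9551
Σp_bicoᵢ² = 0.27² + 0.20² + 0.08² + 0.03² + 0.42² = 0.0729 + 0.0400 + 0.0064 + 0.0009 + 0.1764 = 0.2966
B_bico = 1 / 0.2966 = 3.3715
Ranking by B (broadest → narrowest): Bombus terrestris (4.82) > Osmia bicornis (3.37) > Apis mellifera (2.96)

Bombus terrestris > Osmia bicornis > Apis mellifera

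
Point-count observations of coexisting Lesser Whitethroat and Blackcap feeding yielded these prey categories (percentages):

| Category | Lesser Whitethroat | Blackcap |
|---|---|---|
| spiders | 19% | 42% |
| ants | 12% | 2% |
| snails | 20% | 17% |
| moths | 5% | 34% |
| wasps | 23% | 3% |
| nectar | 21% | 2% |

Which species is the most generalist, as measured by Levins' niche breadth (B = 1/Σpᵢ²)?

Lesser Whitethroat

Convert percentages to proportions (divide by 100).
Σp_Whitᵢ² = 0.19² + 0.12² + 0.20² + 0.05² + 0.23² + 0.21² = 0.0361 + 0.0144 + 0.0400 + 0.0025 + 0.0529 + 0.0441 = 0.1900
B_Whit = 1 / 0.1900 = 5.2632
Σp_Blacᵢ² = 0.42² + 0.02² + 0.17² + 0.34² + 0.03² + 0.02² = 0.1764 + 0.0004 + 0.0289 + 0.1156 + 0.0009 + 0.0004 = 0.3226
B_Blac = 1 / 0.3226 = 3.0998
Highest B → broadest niche (most generalist): Lesser Whitethroat (B = 5.26).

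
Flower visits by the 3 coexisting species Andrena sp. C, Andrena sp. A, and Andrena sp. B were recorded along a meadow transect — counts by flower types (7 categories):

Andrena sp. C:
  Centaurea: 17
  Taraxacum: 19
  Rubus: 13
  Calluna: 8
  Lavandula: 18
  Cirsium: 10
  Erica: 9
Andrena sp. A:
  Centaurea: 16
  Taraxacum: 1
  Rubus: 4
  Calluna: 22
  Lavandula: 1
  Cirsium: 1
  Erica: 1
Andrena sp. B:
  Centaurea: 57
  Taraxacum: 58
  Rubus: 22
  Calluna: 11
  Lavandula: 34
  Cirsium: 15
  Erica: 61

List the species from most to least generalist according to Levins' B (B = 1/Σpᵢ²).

Andrena sp. C > Andrena sp. B > Andrena sp. A

Proportions for Andrena sp. C (n=94): 17/94=0.1809, 19/94=0.2021, 13/94=0.1383, 8/94=0.0851, 18/94=0.1915, 10/94=0.1064, 9/94=0.0957
Proportions for Andrena sp. A (n=46): 16/46=0.3478, 1/46=0.0217, 4/46=0.0870, 22/46=0.4783, 1/46=0.0217, 1/46=0.0217, 1/46=0.0217
Proportions for Andrena sp. B (n=258): 57/258=0.2209, 58/258=0.2248, 22/258=0.0853, 11/258=0.0426, 34/258=0.1318, 15/258=0.0581, 61/258=0.2364
Σp_Cᵢ² = 0.1809² + 0.2021² + 0.1383² + 0.0851² + 0.1915² + 0.1064² + 0.0957² = 0.032725 + 0.040844 + 0.019127 + 0.007242 + 0.036672 + 0.011321 + 0.009158 = 0.157089
B_C = 1 / 0.157089 = 6.3658
Σp_Aᵢ² = 0.3478² + 0.0217² + 0.0870² + 0.4783² + 0.0217² + 0.0217² + 0.0217² = 0.120965 + 0.000471 + 0.007569 + 0.228771 + 0.000471 + 0.000471 + 0.000471 = 0.359189
B_A = 1 / 0.359189 = 2.7840
Σp_Bᵢ² = 0.2209² + 0.2248² + 0.0853² + 0.0426² + 0.1318² + 0.0581² + 0.2364² = 0.048797 + 0.050535 + 0.007276 + 0.001815 + 0.017371 + 0.003376 + 0.055885 = 0.185055
B_B = 1 / 0.185055 = 5.4038
Ranking by B (broadest → narrowest): Andrena sp. C (6.37) > Andrena sp. B (5.40) > Andrena sp. A (2.78)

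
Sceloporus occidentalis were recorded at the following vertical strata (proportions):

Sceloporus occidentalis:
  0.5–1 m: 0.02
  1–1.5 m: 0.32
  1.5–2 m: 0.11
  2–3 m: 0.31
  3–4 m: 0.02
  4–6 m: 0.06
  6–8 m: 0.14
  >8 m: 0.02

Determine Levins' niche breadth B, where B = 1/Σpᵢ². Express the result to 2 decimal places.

Σpᵢ² = 0.02² + 0.32² + 0.11² + 0.31² + 0.02² + 0.06² + 0.14² + 0.02² = 0.0004 + 0.1024 + 0.0121 + 0.0961 + 0.0004 + 0.0036 + 0.0196 + 0.0004 = 0.2350
B = 1 / 0.2350 = 4.2553

4.26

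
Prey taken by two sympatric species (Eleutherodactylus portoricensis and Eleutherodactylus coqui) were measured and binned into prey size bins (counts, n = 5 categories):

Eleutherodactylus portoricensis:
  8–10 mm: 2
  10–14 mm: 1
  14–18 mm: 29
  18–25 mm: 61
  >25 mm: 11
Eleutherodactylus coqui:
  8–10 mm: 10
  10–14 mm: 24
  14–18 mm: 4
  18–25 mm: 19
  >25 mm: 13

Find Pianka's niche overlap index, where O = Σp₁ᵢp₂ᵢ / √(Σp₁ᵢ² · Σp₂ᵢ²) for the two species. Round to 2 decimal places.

0.61

Proportions for Eleutherodactylus portoricensis (n=104): 2/104=0.0192, 1/104=0.0096, 29/104=0.2788, 61/104=0.5865, 11/104=0.1058
Proportions for Eleutherodactylus coqui (n=70): 10/70=0.1429, 24/70=0.3429, 4/70=0.0571, 19/70=0.2714, 13/70=0.1857
Σ p₁ᵢp₂ᵢ = 0.002744 + 0.003292 + 0.015919 + 0.159176 + 0.019647 = 0.200778
Σp_1ᵢ² = 0.0192² + 0.0096² + 0.2788² + 0.5865² + 0.1058² = 0.000369 + 0.000092 + 0.077729 + 0.343982 + 0.011194 = 0.433366
Σp_2ᵢ² = 0.1429² + 0.3429² + 0.0571² + 0.2714² + 0.1857² = 0.020420 + 0.117580 + 0.003260 + 0.073658 + 0.034484 = 0.249402
O = 0.200778 / √(0.433366 × 0.249402) = 0.200778 / 0.3287588 = 0.6107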